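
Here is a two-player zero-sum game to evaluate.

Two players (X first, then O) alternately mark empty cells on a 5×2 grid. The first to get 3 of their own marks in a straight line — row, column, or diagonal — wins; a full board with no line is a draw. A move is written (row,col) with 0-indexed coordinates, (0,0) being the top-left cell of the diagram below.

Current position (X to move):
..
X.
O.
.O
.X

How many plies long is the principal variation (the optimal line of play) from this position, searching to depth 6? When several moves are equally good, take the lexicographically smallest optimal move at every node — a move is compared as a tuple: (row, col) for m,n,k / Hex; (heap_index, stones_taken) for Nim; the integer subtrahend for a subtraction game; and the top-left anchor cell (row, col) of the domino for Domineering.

PV length from [../X./O./.O/.X]: 6 plies

[../X./O./.O/.X] X move#1: (0,0):+0/X./X./O./.O/.X*, (0,1):+0/.X/X./O./.O/.X, (1,1):+0/../XX/O./.O/.X, (2,1):+0/../X./OX/.O/.X, (3,0):+0/../X./O./XO/.X, (4,0):+0/../X./O./.O/XX
[X./X./O./.O/.X] O move#2: (0,1):+0/XO/X./O./.O/.X*, (1,1):+0/X./XO/O./.O/.X, (2,1):+0/X./X./OO/.O/.X, (3,0):+0/X./X./O./OO/.X, (4,0):+0/X./X./O./.O/OX
[XO/X./O./.O/.X] X move#3: (1,1):+0/XO/XX/O./.O/.X*, (2,1):+0/XO/X./OX/.O/.X, (3,0):+0/XO/X./O./XO/.X, (4,0):+0/XO/X./O./.O/XX
[XO/XX/O./.O/.X] O move#4: (2,1):+0/XO/XX/OO/.O/.X*, (3,0):+0/XO/XX/O./OO/.X, (4,0):+0/XO/XX/O./.O/OX
[XO/XX/OO/.O/.X] X move#5: (3,0):+0/XO/XX/OO/XO/.X*, (4,0):+0/XO/XX/OO/.O/XX
[XO/XX/OO/XO/.X] O move#6: (4,0):+0/XO/XX/OO/XO/OX*
[XO/XX/OO/XO/OX] end (terminal +0, X#7); searched ../X./O./.O/.X to 6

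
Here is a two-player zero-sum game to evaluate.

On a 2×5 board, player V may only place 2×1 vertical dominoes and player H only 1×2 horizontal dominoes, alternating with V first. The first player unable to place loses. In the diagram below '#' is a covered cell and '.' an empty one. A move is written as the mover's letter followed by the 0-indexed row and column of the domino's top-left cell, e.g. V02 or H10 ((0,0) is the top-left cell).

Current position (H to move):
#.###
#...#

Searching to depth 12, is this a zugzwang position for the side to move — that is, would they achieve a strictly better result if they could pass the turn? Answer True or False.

zugzwang(#.###/#...#, H) = False

[#.###/#...#] H move#1: H11:+1/#.###/###.#*, H12:-1/#.###/#.###
[#.###/###.#] end (terminal -1, V#2); searched #.###/#...# to 12
pass branch (V moves first from the same position):
  | [#.###/#...#] V move#1: V01:-1/#####/##..#*
  | [#####/##..#] H move#2: H12:+1/#####/#####*
  | [#####/#####] end (terminal -1, V#3); searched #.###/#...# to 12
H moving scores +1; H passing scores +1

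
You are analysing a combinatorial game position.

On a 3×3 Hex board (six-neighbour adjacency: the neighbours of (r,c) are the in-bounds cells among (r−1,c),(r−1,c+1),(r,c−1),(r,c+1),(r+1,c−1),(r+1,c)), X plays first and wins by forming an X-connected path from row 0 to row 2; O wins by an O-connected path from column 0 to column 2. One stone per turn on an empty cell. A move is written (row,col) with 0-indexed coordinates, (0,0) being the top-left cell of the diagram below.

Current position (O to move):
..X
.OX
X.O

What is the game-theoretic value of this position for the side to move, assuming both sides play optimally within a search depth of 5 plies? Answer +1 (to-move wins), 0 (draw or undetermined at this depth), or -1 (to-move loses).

[..X/.OX/X.O] O move#1: (0,0):-1/O.X/.OX/X.O*, (0,1):-1/.OX/.OX/X.O, (1,0):-1/..X/OOX/X.O, (2,1):-1/..X/.OX/XOO
[O.X/.OX/X.O] X move#2: (0,1):+1/OXX/.OX/X.O*, (1,0):+1/O.X/XOX/X.O, (2,1):+1/O.X/.OX/XXO
[OXX/.OX/X.O] O move#3: (1,0):-1/OXX/OOX/X.O*, (2,1):-1/OXX/.OX/XOO
[OXX/OOX/X.O] X move#4: (2,1):+1/OXX/OOX/XXO*
[OXX/OOX/XXO] end (terminal -1, O#5); searched ..X/.OX/X.O to 5

value(..X/.OX/X.O, O) = -1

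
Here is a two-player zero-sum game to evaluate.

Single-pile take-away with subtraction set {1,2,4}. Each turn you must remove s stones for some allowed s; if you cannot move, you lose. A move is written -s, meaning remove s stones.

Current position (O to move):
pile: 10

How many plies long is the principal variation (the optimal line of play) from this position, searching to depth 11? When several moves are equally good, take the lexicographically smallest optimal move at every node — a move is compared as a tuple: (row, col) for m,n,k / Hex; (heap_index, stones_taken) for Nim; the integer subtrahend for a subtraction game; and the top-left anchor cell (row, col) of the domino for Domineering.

PV length from [10]: 7 plies

p1 O@[10]: -1[9]+1* -2[8]-1 -4[6]+1
p2 X@[9]: -1[8]-1* -2[7]-1 -4[5]-1
p3 O@[8]: -1[7]-1 -2[6]+1* -4[4]-1
p4 X@[6]: -1[5]-1* -2[4]-1 -4[2]-1
p5 O@[5]: -1[4]-1 -2[3]+1* -4[1]-1
p6 X@[3]: -1[2]-1* -2[1]-1
p7 O@[2]: -1[1]-1 -2[0]+1*
p8 X@[0] terminal -1; root [10] d11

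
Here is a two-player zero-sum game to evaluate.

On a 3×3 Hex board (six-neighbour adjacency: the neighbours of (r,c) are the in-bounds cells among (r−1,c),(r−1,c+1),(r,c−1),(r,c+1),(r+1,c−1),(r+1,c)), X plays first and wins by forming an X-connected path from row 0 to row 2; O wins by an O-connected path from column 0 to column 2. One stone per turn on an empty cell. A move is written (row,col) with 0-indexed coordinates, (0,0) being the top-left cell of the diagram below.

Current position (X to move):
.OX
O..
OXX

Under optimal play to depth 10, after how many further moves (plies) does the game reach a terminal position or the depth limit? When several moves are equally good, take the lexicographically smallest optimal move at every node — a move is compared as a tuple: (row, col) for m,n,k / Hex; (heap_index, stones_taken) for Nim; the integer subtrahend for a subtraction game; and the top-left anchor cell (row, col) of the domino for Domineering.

p1 X@[.OX/O../OXX]: (0,0)[XOX/O../OXX]+1* (1,1)[.OX/OX./OXX]+1 (1,2)[.OX/O.X/OXX]+1
p2 O@[XOX/O../OXX]: (1,1)[XOX/OO./OXX]-1* (1,2)[XOX/O.O/OXX]-1
p3 X@[XOX/OO./OXX]: (1,2)[XOX/OOX/OXX]+1*
p4 O@[XOX/OOX/OXX] terminal -1; root [.OX/O../OXX] d10

PV length from [.OX/O../OXX]: 3 plies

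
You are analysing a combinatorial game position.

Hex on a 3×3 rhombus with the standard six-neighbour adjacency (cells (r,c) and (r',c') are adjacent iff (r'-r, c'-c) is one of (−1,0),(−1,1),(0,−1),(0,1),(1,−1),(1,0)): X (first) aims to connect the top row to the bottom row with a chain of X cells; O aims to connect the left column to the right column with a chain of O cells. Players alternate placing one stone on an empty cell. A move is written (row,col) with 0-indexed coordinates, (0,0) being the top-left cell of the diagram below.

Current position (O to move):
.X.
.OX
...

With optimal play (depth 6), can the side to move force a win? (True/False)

p1 O@[.X./.OX/...]: (0,0)[OX./.OX/...]-1 (0,2)[.XO/.OX/...]+1* (1,0)[.X./OOX/...]-1 (2,0)[.X./.OX/O..]-1 (2,1)[.X./.OX/.O.]+1 (2,2)[.X./.OX/..O]+1
p2 X@[.XO/.OX/...]: (0,0)[XXO/.OX/...]-1* (1,0)[.XO/XOX/...]-1 (2,0)[.XO/.OX/X..]-1 (2,1)[.XO/.OX/.X.]-1 (2,2)[.XO/.OX/..X]-1
p3 O@[XXO/.OX/...]: (1,0)[XXO/OOX/...]+1* (2,0)[XXO/.OX/O..]+1 (2,1)[XXO/.OX/.O.]+1 (2,2)[XXO/.OX/..O]+1
p4 X@[XXO/OOX/...] terminal -1; root [.X./.OX/...] d6

O winning at [.X./.OX/...]: True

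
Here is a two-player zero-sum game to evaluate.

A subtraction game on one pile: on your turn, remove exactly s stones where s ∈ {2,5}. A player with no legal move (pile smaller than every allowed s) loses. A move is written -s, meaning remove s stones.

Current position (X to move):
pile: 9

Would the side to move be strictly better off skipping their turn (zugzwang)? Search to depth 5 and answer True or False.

[9] X move#1: -2:+1/7*, -5:+1/4
[7] O move#2: -2:-1/5*, -5:-1/2
[5] X move#3: -2:-1/3, -5:+1/0*
[0] end (terminal -1, O#4); searched 9 to 5
pass branch (O moves first from the same position):
  | [9] O move#1: -2:+1/7*, -5:+1/4
  | [7] X move#2: -2:-1/5*, -5:-1/2
  | [5] O move#3: -2:-1/3, -5:+1/0*
  | [0] end (terminal -1, X#4); searched 9 to 5
X moving scores +1; X passing scores -1

zugzwang(9, X) = False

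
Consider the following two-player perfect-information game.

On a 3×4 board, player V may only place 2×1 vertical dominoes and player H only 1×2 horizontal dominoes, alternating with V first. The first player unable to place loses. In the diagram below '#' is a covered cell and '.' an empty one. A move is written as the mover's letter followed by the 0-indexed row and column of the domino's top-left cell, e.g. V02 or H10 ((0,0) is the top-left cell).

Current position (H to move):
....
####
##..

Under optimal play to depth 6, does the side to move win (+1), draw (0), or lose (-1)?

value(..../####/##.., H) = +1

[..../####/##..] H move#1: H00:+1/##../####/##..*, H01:+1/.##./####/##.., H02:+1/..##/####/##.., H22:+1/..../####/####
[##../####/##..] end (terminal -1, V#2); searched ..../####/##.. to 6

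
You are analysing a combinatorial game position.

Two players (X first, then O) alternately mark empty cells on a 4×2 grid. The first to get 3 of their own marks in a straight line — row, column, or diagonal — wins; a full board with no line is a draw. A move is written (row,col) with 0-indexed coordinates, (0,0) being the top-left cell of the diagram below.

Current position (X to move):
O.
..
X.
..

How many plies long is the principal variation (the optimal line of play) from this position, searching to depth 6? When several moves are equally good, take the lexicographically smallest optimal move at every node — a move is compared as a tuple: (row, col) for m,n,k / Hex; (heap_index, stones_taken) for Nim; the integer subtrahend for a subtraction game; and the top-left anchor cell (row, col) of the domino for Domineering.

PV length from [O./../X./..]: 6 plies

ply 1, X at O./../X./.. | (0,1)=+0→OX/../X./..*; (1,0)=+0→O./X./X./..; (1,1)=+0→O./.X/X./..; (2,1)=+0→O./../XX/..; (3,0)=+0→O./../X./X.; (3,1)=+0→O./../X./.X
ply 2, O at OX/../X./.. | (1,0)=+0→OX/O./X./..*; (1,1)=+0→OX/.O/X./..; (2,1)=+0→OX/../XO/..; (3,0)=+0→OX/../X./O.; (3,1)=+0→OX/../X./.O
ply 3, X at OX/O./X./.. | (1,1)=+0→OX/OX/X./..*; (2,1)=+0→OX/O./XX/..; (3,0)=+0→OX/O./X./X.; (3,1)=+0→OX/O./X./.X
ply 4, O at OX/OX/X./.. | (2,1)=+0→OX/OX/XO/..*; (3,0)=-1→OX/OX/X./O.; (3,1)=-1→OX/OX/X./.O
ply 5, X at OX/OX/XO/.. | (3,0)=+0→OX/OX/XO/X.*; (3,1)=+0→OX/OX/XO/.X
ply 6, O at OX/OX/XO/X. | (3,1)=+0→OX/OX/XO/XO*
ply 7: OX/OX/XO/XO is terminal +0 (X); from O./../X./.. depth 6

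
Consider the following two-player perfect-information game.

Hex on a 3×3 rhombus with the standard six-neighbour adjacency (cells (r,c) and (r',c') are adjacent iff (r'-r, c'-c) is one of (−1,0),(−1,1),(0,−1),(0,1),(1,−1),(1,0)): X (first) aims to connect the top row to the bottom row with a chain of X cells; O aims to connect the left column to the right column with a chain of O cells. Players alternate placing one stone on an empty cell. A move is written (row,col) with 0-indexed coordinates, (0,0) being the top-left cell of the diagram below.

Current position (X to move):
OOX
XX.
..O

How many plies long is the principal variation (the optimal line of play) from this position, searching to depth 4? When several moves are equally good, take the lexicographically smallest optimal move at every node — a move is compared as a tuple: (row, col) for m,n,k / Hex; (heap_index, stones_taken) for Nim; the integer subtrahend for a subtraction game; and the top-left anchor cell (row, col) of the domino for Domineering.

[OOX/XX./..O] X move#1: (1,2):+1/OOX/XXX/..O*, (2,0):+1/OOX/XX./X.O, (2,1):+1/OOX/XX./.XO
[OOX/XXX/..O] O move#2: (2,0):-1/OOX/XXX/O.O*, (2,1):-1/OOX/XXX/.OO
[OOX/XXX/O.O] X move#3: (2,1):+1/OOX/XXX/OXO*
[OOX/XXX/OXO] end (terminal -1, O#4); searched OOX/XX./..O to 4

PV length from [OOX/XX./..O]: 3 plies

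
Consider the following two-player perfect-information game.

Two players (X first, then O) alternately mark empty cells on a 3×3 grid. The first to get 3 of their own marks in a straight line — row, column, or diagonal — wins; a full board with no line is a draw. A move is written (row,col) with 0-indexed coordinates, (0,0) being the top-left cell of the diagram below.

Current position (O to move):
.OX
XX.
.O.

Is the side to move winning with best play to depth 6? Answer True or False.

O winning at [.OX/XX./.O.]: False

ply 1, O at .OX/XX./.O. | (0,0)=-1→OOX/XX./.O.*; (1,2)=-1→.OX/XXO/.O.; (2,0)=-1→.OX/XX./OO.; (2,2)=-1→.OX/XX./.OO
ply 2, X at OOX/XX./.O. | (1,2)=+1→OOX/XXX/.O.*; (2,0)=+1→OOX/XX./XO.; (2,2)=+1→OOX/XX./.OX
ply 3: OOX/XXX/.O. is terminal -1 (O); from .OX/XX./.O. depth 6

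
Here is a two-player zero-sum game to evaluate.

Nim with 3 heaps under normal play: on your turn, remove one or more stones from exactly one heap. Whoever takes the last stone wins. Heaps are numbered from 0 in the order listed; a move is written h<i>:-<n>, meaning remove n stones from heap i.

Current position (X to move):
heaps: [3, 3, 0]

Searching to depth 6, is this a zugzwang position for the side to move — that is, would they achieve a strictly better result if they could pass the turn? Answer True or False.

ply 1, X at (3,3,0) | h0:-1=-1→(2,3,0)*; h0:-2=-1→(1,3,0); h0:-3=-1→(0,3,0); h1:-1=-1→(3,2,0); h1:-2=-1→(3,1,0); h1:-3=-1→(3,0,0)
ply 2, O at (2,3,0) | h0:-1=-1→(1,3,0); h0:-2=-1→(0,3,0); h1:-1=+1→(2,2,0)*; h1:-2=-1→(2,1,0); h1:-3=-1→(2,0,0)
ply 3, X at (2,2,0) | h0:-1=-1→(1,2,0)*; h0:-2=-1→(0,2,0); h1:-1=-1→(2,1,0); h1:-2=-1→(2,0,0)
ply 4, O at (1,2,0) | h0:-1=-1→(0,2,0); h1:-1=+1→(1,1,0)*; h1:-2=-1→(1,0,0)
ply 5, X at (1,1,0) | h0:-1=-1→(0,1,0)*; h1:-1=-1→(1,0,0)
ply 6, O at (0,1,0) | h1:-1=+1→(0,0,0)*
ply 7: (0,0,0) is terminal -1 (X); from (3,3,0) depth 6
suppose X passes — search the same position with O to move:
pass> ply 1, O at (3,3,0) | h0:-1=-1→(2,3,0)*; h0:-2=-1→(1,3,0); h0:-3=-1→(0,3,0); h1:-1=-1→(3,2,0); h1:-2=-1→(3,1,0); h1:-3=-1→(3,0,0)
pass> ply 2, X at (2,3,0) | h0:-1=-1→(1,3,0); h0:-2=-1→(0,3,0); h1:-1=+1→(2,2,0)*; h1:-2=-1→(2,1,0); h1:-3=-1→(2,0,0)
pass> ply 3, O at (2,2,0) | h0:-1=-1→(1,2,0)*; h0:-2=-1→(0,2,0); h1:-1=-1→(2,1,0); h1:-2=-1→(2,0,0)
pass> ply 4, X at (1,2,0) | h0:-1=-1→(0,2,0); h1:-1=+1→(1,1,0)*; h1:-2=-1→(1,0,0)
pass> ply 5, O at (1,1,0) | h0:-1=-1→(0,1,0)*; h1:-1=-1→(1,0,0)
pass> ply 6, X at (0,1,0) | h1:-1=+1→(0,0,0)*
pass> ply 7: (0,0,0) is terminal -1 (O); from (3,3,0) depth 6
for X: play -1, pass +1

zugzwang((3,3,0), X) = True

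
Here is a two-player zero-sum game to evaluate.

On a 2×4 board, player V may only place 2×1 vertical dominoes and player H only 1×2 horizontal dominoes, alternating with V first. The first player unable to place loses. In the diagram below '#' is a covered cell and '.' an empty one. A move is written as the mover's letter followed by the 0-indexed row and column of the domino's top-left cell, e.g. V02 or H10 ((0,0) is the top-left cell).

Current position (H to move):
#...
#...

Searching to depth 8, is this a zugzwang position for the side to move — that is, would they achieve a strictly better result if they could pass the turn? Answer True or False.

p1 H@[#.../#...]: H01[###./#...]+1* H02[#.##/#...]+1 H11[#.../###.]+1 H12[#.../#.##]+1
p2 V@[###./#...]: V03[####/#..#]-1*
p3 H@[####/#..#]: H11[####/####]+1*
p4 V@[####/####] terminal -1; root [#.../#...] d8
if H skipped the turn, V would face:
~ p1 V@[#.../#...]: V01[##../##..]-1 V02[#.#./#.#.]+1* V03[#..#/#..#]-1
~ p2 H@[#.#./#.#.] terminal -1; root [#.../#...] d8
compare (H): move=+1 vs pass=-1

zugzwang(#.../#..., H) = False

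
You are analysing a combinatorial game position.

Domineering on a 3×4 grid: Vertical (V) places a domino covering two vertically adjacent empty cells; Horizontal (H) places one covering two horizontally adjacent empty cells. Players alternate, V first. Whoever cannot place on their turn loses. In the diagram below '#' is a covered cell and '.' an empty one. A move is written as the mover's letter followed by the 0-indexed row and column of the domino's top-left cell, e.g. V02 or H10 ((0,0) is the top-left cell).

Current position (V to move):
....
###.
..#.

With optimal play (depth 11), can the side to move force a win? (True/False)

[..../###./..#.] V move#1: V03:-1/...#/####/..#.*, V13:-1/..../####/..##
[...#/####/..#.] H move#2: H00:+1/##.#/####/..#.*, H01:+1/.###/####/..#., H20:+1/...#/####/###.
[##.#/####/..#.] end (terminal -1, V#3); searched ..../###./..#. to 11

V winning at [..../###./..#.]: False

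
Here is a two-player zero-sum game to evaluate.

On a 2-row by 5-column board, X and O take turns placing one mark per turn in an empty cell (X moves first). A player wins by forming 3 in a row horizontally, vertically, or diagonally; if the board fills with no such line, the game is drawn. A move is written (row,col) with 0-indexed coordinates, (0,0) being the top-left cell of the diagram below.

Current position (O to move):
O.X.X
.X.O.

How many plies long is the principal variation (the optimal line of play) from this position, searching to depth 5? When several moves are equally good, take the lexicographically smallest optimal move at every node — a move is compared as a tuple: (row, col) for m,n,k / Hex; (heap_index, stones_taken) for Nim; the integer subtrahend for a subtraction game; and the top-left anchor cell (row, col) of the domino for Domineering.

p1 O@[O.X.X/.X.O.]: (0,1)[OOX.X/.X.O.]-1 (0,3)[O.XOX/.X.O.]+0* (1,0)[O.X.X/OX.O.]-1 (1,2)[O.X.X/.XOO.]-1 (1,4)[O.X.X/.X.OO]-1
p2 X@[O.XOX/.X.O.]: (0,1)[OXXOX/.X.O.]+0* (1,0)[O.XOX/XX.O.]+0 (1,2)[O.XOX/.XXO.]+0 (1,4)[O.XOX/.X.OX]+0
p3 O@[OXXOX/.X.O.]: (1,0)[OXXOX/OX.O.]+0* (1,2)[OXXOX/.XOO.]+0 (1,4)[OXXOX/.X.OO]+0
p4 X@[OXXOX/OX.O.]: (1,2)[OXXOX/OXXO.]+0* (1,4)[OXXOX/OX.OX]+0
p5 O@[OXXOX/OXXO.]: (1,4)[OXXOX/OXXOO]+0*
p6 X@[OXXOX/OXXOO] terminal +0; root [O.X.X/.X.O.] d5

PV length from [O.X.X/.X.O.]: 5 plies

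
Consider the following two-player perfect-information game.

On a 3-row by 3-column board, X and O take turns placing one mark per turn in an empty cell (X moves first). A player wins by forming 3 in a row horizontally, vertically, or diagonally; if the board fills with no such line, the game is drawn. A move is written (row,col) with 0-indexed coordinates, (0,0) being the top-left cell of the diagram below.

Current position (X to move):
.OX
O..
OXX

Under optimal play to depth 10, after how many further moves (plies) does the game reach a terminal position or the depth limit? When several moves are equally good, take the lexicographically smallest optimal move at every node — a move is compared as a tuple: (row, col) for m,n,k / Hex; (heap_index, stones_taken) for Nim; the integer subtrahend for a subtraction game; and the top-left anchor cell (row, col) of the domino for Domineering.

p1 X@[.OX/O../OXX]: (0,0)[XOX/O../OXX]+1* (1,1)[.OX/OX./OXX]-1 (1,2)[.OX/O.X/OXX]+1
p2 O@[XOX/O../OXX]: (1,1)[XOX/OO./OXX]-1* (1,2)[XOX/O.O/OXX]-1
p3 X@[XOX/OO./OXX]: (1,2)[XOX/OOX/OXX]+1*
p4 O@[XOX/OOX/OXX] terminal -1; root [.OX/O../OXX] d10

PV length from [.OX/O../OXX]: 3 plies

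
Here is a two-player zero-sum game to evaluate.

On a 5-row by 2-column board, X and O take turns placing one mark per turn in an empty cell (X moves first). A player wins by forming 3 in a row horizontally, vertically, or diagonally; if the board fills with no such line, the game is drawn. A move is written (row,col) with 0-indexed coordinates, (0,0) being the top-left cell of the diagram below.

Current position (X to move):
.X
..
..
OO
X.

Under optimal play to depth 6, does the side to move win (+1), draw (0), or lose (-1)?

value(.X/../../OO/X., X) = 0

p1 X@[.X/../../OO/X.]: (0,0)[XX/../../OO/X.]-1 (1,0)[.X/X./../OO/X.]-1 (1,1)[.X/.X/../OO/X.]+0* (2,0)[.X/../X./OO/X.]-1 (2,1)[.X/../.X/OO/X.]+0 (4,1)[.X/../../OO/XX]+0
p2 O@[.X/.X/../OO/X.]: (0,0)[OX/.X/../OO/X.]-1 (1,0)[.X/OX/../OO/X.]-1 (2,0)[.X/.X/O./OO/X.]-1 (2,1)[.X/.X/.O/OO/X.]+0* (4,1)[.X/.X/../OO/XO]-1
p3 X@[.X/.X/.O/OO/X.]: (0,0)[XX/.X/.O/OO/X.]-1 (1,0)[.X/XX/.O/OO/X.]-1 (2,0)[.X/.X/XO/OO/X.]-1 (4,1)[.X/.X/.O/OO/XX]+0*
p4 O@[.X/.X/.O/OO/XX]: (0,0)[OX/.X/.O/OO/XX]+0* (1,0)[.X/OX/.O/OO/XX]+0 (2,0)[.X/.X/OO/OO/XX]+0
p5 X@[OX/.X/.O/OO/XX]: (1,0)[OX/XX/.O/OO/XX]+0* (2,0)[OX/.X/XO/OO/XX]+0
p6 O@[OX/XX/.O/OO/XX]: (2,0)[OX/XX/OO/OO/XX]+0*
p7 X@[OX/XX/OO/OO/XX] terminal +0; root [.X/../../OO/X.] d6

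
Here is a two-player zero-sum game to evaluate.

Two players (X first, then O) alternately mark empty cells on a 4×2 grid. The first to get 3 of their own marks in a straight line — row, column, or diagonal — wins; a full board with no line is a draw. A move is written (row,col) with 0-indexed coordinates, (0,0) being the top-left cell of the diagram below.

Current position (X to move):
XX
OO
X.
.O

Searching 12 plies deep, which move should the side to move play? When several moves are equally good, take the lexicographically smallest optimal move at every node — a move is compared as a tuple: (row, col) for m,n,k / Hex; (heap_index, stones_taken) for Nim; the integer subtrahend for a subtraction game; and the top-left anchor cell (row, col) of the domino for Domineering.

ply 1, X at XX/OO/X./.O | (2,1)=+0→XX/OO/XX/.O*; (3,0)=-1→XX/OO/X./XO
ply 2, O at XX/OO/XX/.O | (3,0)=+0→XX/OO/XX/OO*
ply 3: XX/OO/XX/OO is terminal +0 (X); from XX/OO/X./.O depth 12

X's best at [XX/OO/X./.O]: (2,1)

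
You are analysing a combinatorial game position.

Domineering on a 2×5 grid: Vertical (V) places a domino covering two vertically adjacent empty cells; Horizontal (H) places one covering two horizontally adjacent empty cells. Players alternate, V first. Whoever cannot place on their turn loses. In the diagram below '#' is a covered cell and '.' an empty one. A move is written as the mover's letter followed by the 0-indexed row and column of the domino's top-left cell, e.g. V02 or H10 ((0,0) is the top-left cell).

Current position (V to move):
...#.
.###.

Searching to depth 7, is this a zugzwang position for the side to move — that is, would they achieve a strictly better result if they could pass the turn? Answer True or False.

zugzwang(...#./.###., V) = False

ply 1, V at ...#./.###. | V00=+1→#..#./####.*; V04=-1→...##/.####
ply 2, H at #..#./####. | H01=-1→####./####.*
ply 3, V at ####./####. | V04=+1→#####/#####*
ply 4: #####/##### is terminal -1 (H); from ...#./.###. depth 7
suppose V passes — search the same position with H to move:
pass> ply 1, H at ...#./.###. | H00=-1→##.#./.###.*; H01=-1→.###./.###.
pass> ply 2, V at ##.#./.###. | V04=+1→##.##/.####*
pass> ply 3: ##.##/.#### is terminal -1 (H); from ...#./.###. depth 7
for V: play +1, pass +1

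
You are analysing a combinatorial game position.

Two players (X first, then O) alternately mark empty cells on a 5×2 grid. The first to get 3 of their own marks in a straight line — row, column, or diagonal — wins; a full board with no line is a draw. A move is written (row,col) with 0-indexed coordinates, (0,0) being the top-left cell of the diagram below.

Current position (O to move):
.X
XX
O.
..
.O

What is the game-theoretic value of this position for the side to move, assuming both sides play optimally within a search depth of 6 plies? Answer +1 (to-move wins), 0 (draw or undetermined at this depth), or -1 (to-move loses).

value(.X/XX/O./../.O, O) = 0

p1 O@[.X/XX/O./../.O]: (0,0)[OX/XX/O./../.O]-1 (2,1)[.X/XX/OO/../.O]+0* (3,0)[.X/XX/O./O./.O]-1 (3,1)[.X/XX/O./.O/.O]-1 (4,0)[.X/XX/O./../OO]-1
p2 X@[.X/XX/OO/../.O]: (0,0)[XX/XX/OO/../.O]-1 (3,0)[.X/XX/OO/X./.O]-1 (3,1)[.X/XX/OO/.X/.O]+0* (4,0)[.X/XX/OO/../XO]-1
p3 O@[.X/XX/OO/.X/.O]: (0,0)[OX/XX/OO/.X/.O]+0* (3,0)[.X/XX/OO/OX/.O]+0 (4,0)[.X/XX/OO/.X/OO]+0
p4 X@[OX/XX/OO/.X/.O]: (3,0)[OX/XX/OO/XX/.O]+0* (4,0)[OX/XX/OO/.X/XO]+0
p5 O@[OX/XX/OO/XX/.O]: (4,0)[OX/XX/OO/XX/OO]+0*
p6 X@[OX/XX/OO/XX/OO] terminal +0; root [.X/XX/O./../.O] d6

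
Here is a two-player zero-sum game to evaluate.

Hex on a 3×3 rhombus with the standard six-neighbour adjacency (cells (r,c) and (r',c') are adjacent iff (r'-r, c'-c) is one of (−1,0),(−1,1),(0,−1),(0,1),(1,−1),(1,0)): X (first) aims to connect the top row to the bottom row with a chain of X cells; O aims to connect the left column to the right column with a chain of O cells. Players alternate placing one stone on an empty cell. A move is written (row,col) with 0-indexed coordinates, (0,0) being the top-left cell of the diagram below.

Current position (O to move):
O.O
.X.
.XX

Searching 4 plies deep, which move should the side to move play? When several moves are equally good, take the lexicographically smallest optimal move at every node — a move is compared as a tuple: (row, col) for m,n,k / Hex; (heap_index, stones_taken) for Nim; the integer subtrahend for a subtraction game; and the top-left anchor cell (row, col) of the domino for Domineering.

ply 1, O at O.O/.X./.XX | (0,1)=+1→OOO/.X./.XX*; (1,0)=-1→O.O/OX./.XX; (1,2)=-1→O.O/.XO/.XX; (2,0)=-1→O.O/.X./OXX
ply 2: OOO/.X./.XX is terminal -1 (X); from O.O/.X./.XX depth 4

O's best at [O.O/.X./.XX]: (0,1)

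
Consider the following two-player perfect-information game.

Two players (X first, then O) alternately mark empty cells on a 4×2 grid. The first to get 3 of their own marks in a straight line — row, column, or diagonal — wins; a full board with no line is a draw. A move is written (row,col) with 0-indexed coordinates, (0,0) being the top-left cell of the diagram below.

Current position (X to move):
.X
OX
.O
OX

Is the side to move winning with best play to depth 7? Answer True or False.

ply 1, X at .X/OX/.O/OX | (0,0)=-1→XX/OX/.O/OX; (2,0)=+0→.X/OX/XO/OX*
ply 2, O at .X/OX/XO/OX | (0,0)=+0→OX/OX/XO/OX*
ply 3: OX/OX/XO/OX is terminal +0 (X); from .X/OX/.O/OX depth 7

X winning at [.X/OX/.O/OX]: False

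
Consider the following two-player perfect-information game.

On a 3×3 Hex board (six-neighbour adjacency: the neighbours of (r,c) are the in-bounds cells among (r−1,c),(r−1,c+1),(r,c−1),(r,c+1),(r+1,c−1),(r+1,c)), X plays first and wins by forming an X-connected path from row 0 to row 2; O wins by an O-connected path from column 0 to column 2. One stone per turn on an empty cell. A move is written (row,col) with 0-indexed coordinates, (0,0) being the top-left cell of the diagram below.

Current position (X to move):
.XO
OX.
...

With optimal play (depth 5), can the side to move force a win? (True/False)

p1 X@[.XO/OX./...]: (0,0)[XXO/OX./...]+1* (1,2)[.XO/OXX/...]+1 (2,0)[.XO/OX./X..]+1 (2,1)[.XO/OX./.X.]+1 (2,2)[.XO/OX./..X]+1
p2 O@[XXO/OX./...]: (1,2)[XXO/OXO/...]-1* (2,0)[XXO/OX./O..]-1 (2,1)[XXO/OX./.O.]-1 (2,2)[XXO/OX./..O]-1
p3 X@[XXO/OXO/...]: (2,0)[XXO/OXO/X..]+1* (2,1)[XXO/OXO/.X.]+1 (2,2)[XXO/OXO/..X]+1
p4 O@[XXO/OXO/X..] terminal -1; root [.XO/OX./...] d5

X winning at [.XO/OX./...]: True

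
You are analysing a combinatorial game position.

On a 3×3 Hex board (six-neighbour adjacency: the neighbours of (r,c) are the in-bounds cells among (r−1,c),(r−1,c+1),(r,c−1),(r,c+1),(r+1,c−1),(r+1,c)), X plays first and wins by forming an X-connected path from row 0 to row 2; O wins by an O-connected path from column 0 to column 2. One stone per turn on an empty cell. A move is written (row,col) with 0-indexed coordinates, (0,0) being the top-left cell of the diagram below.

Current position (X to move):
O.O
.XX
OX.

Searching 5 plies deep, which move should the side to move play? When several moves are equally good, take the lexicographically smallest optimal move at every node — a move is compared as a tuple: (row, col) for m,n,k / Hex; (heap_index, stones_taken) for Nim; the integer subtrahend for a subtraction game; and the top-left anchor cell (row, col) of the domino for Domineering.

X's best at [O.O/.XX/OX.]: (0,1)

p1 X@[O.O/.XX/OX.]: (0,1)[OXO/.XX/OX.]+1* (1,0)[O.O/XXX/OX.]-1 (2,2)[O.O/.XX/OXX]-1
p2 O@[OXO/.XX/OX.] terminal -1; root [O.O/.XX/OX.] d5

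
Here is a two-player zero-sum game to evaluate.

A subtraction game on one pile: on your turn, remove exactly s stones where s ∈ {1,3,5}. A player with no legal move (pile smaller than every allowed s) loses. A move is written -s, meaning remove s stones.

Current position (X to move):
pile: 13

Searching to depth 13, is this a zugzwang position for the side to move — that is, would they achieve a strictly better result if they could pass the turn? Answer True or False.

zugzwang(13, X) = False

ply 1, X at 13 | -1=+1→12*; -3=+1→10; -5=+1→8
ply 2, O at 12 | -1=-1→11*; -3=-1→9; -5=-1→7
ply 3, X at 11 | -1=+1→10*; -3=+1→8; -5=+1→6
ply 4, O at 10 | -1=-1→9*; -3=-1→7; -5=-1→5
ply 5, X at 9 | -1=+1→8*; -3=+1→6; -5=+1→4
ply 6, O at 8 | -1=-1→7*; -3=-1→5; -5=-1→3
ply 7, X at 7 | -1=+1→6*; -3=+1→4; -5=+1→2
ply 8, O at 6 | -1=-1→5*; -3=-1→3; -5=-1→1
ply 9, X at 5 | -1=+1→4*; -3=+1→2; -5=+1→0
ply 10, O at 4 | -1=-1→3*; -3=-1→1
ply 11, X at 3 | -1=+1→2*; -3=+1→0
ply 12, O at 2 | -1=-1→1*
ply 13, X at 1 | -1=+1→0*
ply 14: 0 is terminal -1 (O); from 13 depth 13
pass branch (O moves first from the same position):
  | ply 1, O at 13 | -1=+1→12*; -3=+1→10; -5=+1→8
  | ply 2, X at 12 | -1=-1→11*; -3=-1→9; -5=-1→7
  | ply 3, O at 11 | -1=+1→10*; -3=+1→8; -5=+1→6
  | ply 4, X at 10 | -1=-1→9*; -3=-1→7; -5=-1→5
  | ply 5, O at 9 | -1=+1→8*; -3=+1→6; -5=+1→4
  | ply 6, X at 8 | -1=-1→7*; -3=-1→5; -5=-1→3
  | ply 7, O at 7 | -1=+1→6*; -3=+1→4; -5=+1→2
  | ply 8, X at 6 | -1=-1→5*; -3=-1→3; -5=-1→1
  | ply 9, O at 5 | -1=+1→4*; -3=+1→2; -5=+1→0
  | ply 10, X at 4 | -1=-1→3*; -3=-1→1
  | ply 11, O at 3 | -1=+1→2*; -3=+1→0
  | ply 12, X at 2 | -1=-1→1*
  | ply 13, O at 1 | -1=+1→0*
  | ply 14: 0 is terminal -1 (X); from 13 depth 13
X moving scores +1; X passing scores -1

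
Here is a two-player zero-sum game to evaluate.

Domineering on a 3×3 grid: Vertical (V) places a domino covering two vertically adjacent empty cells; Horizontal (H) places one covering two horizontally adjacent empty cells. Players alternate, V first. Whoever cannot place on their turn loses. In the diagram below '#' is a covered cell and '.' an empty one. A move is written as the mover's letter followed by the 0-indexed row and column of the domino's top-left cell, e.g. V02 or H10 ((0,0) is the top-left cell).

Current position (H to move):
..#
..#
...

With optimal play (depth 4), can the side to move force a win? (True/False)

H winning at [..#/..#/...]: True

ply 1, H at ..#/..#/... | H00=-1→###/..#/...; H10=+1→..#/###/...*; H20=-1→..#/..#/##.; H21=-1→..#/..#/.##
ply 2: ..#/###/... is terminal -1 (V); from ..#/..#/... depth 4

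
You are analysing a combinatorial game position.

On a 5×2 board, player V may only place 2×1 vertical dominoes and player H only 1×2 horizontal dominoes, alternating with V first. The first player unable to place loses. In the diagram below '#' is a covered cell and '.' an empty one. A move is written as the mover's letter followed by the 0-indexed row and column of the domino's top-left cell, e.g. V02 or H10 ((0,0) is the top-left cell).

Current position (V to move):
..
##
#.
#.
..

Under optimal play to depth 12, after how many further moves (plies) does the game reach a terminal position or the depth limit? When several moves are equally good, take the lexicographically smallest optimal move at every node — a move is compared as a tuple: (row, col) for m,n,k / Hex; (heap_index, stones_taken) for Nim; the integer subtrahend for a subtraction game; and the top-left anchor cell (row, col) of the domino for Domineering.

p1 V@[../##/#./#./..]: V21[../##/##/##/..]-1* V31[../##/#./##/.#]-1
p2 H@[../##/##/##/..]: H00[##/##/##/##/..]+1* H40[../##/##/##/##]+1
p3 V@[##/##/##/##/..] terminal -1; root [../##/#./#./..] d12

PV length from [../##/#./#./..]: 2 plies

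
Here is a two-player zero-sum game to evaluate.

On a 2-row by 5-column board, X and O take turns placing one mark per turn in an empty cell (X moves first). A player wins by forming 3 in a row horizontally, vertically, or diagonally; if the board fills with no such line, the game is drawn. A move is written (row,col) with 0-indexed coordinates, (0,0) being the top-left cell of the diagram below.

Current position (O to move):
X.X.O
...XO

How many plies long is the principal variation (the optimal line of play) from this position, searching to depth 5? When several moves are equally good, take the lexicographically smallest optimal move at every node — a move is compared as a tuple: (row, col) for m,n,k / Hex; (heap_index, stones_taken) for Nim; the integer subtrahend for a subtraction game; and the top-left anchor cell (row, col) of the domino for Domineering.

p1 O@[X.X.O/...XO]: (0,1)[XOX.O/...XO]+0* (0,3)[X.XOO/...XO]-1 (1,0)[X.X.O/O..XO]-1 (1,1)[X.X.O/.O.XO]-1 (1,2)[X.X.O/..OXO]-1
p2 X@[XOX.O/...XO]: (0,3)[XOXXO/...XO]+0* (1,0)[XOX.O/X..XO]+0 (1,1)[XOX.O/.X.XO]+0 (1,2)[XOX.O/..XXO]+0
p3 O@[XOXXO/...XO]: (1,0)[XOXXO/O..XO]+0* (1,1)[XOXXO/.O.XO]+0 (1,2)[XOXXO/..OXO]+0
p4 X@[XOXXO/O..XO]: (1,1)[XOXXO/OX.XO]+0* (1,2)[XOXXO/O.XXO]+0
p5 O@[XOXXO/OX.XO]: (1,2)[XOXXO/OXOXO]+0*
p6 X@[XOXXO/OXOXO] terminal +0; root [X.X.O/...XO] d5

PV length from [X.X.O/...XO]: 5 plies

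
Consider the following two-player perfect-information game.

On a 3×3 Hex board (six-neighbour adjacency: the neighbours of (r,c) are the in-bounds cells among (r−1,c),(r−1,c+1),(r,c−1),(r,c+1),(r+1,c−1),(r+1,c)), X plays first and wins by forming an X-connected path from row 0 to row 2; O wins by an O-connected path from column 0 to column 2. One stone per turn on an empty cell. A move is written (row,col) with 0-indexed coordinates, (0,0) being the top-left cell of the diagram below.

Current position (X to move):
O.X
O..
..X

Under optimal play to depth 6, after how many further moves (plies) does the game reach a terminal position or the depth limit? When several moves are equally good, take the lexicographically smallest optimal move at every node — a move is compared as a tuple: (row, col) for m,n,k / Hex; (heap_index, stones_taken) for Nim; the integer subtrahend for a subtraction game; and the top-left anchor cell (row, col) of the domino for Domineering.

[O.X/O../..X] X move#1: (0,1):+1/OXX/O../..X*, (1,1):+1/O.X/OX./..X, (1,2):+1/O.X/O.X/..X, (2,0):+1/O.X/O../X.X, (2,1):+1/O.X/O../.XX
[OXX/O../..X] O move#2: (1,1):-1/OXX/OO./..X*, (1,2):-1/OXX/O.O/..X, (2,0):-1/OXX/O../O.X, (2,1):-1/OXX/O../.OX
[OXX/OO./..X] X move#3: (1,2):+1/OXX/OOX/..X*, (2,0):-1/OXX/OO./X.X, (2,1):-1/OXX/OO./.XX
[OXX/OOX/..X] end (terminal -1, O#4); searched O.X/O../..X to 6

PV length from [O.X/O../..X]: 3 plies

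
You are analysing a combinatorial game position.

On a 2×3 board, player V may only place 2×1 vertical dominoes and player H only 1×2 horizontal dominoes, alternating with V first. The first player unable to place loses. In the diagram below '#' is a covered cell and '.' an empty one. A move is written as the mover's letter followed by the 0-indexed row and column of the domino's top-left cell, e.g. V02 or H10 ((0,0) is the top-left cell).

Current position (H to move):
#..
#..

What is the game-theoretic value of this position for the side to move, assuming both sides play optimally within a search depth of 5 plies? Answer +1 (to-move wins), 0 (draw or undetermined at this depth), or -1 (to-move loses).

value(#../#.., H) = +1

ply 1, H at #../#.. | H01=+1→###/#..*; H11=+1→#../###
ply 2: ###/#.. is terminal -1 (V); from #../#.. depth 5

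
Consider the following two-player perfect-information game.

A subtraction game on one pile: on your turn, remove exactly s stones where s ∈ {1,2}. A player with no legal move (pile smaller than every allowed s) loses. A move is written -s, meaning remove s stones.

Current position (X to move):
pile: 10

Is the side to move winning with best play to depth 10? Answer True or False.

X winning at [10]: True

ply 1, X at 10 | -1=+1→9*; -2=-1→8
ply 2, O at 9 | -1=-1→8*; -2=-1→7
ply 3, X at 8 | -1=-1→7; -2=+1→6*
ply 4, O at 6 | -1=-1→5*; -2=-1→4
ply 5, X at 5 | -1=-1→4; -2=+1→3*
ply 6, O at 3 | -1=-1→2*; -2=-1→1
ply 7, X at 2 | -1=-1→1; -2=+1→0*
ply 8: 0 is terminal -1 (O); from 10 depth 10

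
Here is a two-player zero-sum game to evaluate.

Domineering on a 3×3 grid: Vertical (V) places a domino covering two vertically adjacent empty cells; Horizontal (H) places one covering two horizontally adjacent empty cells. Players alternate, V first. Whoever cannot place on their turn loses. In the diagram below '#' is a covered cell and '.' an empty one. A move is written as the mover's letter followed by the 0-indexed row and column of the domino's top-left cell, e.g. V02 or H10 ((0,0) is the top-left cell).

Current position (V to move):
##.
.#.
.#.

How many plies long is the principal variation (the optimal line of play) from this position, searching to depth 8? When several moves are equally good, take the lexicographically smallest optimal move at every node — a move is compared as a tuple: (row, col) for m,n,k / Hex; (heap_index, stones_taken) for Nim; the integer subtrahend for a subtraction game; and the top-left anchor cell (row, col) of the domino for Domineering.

ply 1, V at ##./.#./.#. | V02=+1→###/.##/.#.*; V10=+1→##./##./##.; V12=+1→##./.##/.##
ply 2: ###/.##/.#. is terminal -1 (H); from ##./.#./.#. depth 8

PV length from [##./.#./.#.]: 1 ply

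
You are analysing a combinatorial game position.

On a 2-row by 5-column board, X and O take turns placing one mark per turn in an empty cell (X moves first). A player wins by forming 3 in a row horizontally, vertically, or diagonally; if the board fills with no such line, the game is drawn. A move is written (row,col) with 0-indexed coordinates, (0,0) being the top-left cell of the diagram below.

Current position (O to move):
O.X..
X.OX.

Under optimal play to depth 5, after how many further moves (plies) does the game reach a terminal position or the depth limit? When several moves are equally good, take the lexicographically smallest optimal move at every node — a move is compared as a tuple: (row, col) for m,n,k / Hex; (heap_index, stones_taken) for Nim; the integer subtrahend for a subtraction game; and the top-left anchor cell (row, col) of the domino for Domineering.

[O.X../X.OX.] O move#1: (0,1):+0/OOX../X.OX.*, (0,3):+0/O.XO./X.OX., (0,4):+0/O.X.O/X.OX., (1,1):-1/O.X../XOOX., (1,4):-1/O.X../X.OXO
[OOX../X.OX.] X move#2: (0,3):+0/OOXX./X.OX.*, (0,4):+0/OOX.X/X.OX., (1,1):+0/OOX../XXOX., (1,4):+0/OOX../X.OXX
[OOXX./X.OX.] O move#3: (0,4):+0/OOXXO/X.OX.*, (1,1):-1/OOXX./XOOX., (1,4):-1/OOXX./X.OXO
[OOXXO/X.OX.] X move#4: (1,1):+0/OOXXO/XXOX.*, (1,4):+0/OOXXO/X.OXX
[OOXXO/XXOX.] O move#5: (1,4):+0/OOXXO/XXOXO*
[OOXXO/XXOXO] end (terminal +0, X#6); searched O.X../X.OX. to 5

PV length from [O.X../X.OX.]: 5 plies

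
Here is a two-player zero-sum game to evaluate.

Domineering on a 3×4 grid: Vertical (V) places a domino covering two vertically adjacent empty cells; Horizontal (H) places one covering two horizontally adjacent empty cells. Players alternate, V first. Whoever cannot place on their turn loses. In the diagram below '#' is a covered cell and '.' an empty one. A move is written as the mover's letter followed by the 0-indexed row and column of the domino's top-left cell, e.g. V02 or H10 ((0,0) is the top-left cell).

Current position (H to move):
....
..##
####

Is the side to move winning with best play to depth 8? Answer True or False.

H winning at [..../..##/####]: True

ply 1, H at ..../..##/#### | H00=+1→##../..##/####*; H01=-1→.##./..##/####; H02=-1→..##/..##/####; H10=+1→..../####/####
ply 2: ##../..##/#### is terminal -1 (V); from ..../..##/#### depth 8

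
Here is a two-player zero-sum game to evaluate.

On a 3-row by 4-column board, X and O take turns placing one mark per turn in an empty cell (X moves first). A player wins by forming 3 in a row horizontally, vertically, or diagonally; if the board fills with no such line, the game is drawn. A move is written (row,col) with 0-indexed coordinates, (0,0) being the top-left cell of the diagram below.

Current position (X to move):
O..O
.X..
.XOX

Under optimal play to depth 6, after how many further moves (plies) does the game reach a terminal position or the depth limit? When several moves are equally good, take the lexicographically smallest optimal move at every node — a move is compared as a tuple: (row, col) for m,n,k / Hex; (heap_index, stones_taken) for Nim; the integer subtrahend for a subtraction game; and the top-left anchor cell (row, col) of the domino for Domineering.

ply 1, X at O..O/.X../.XOX | (0,1)=+1→OX.O/.X../.XOX*; (0,2)=+1→O.XO/.X../.XOX; (1,0)=+1→O..O/XX../.XOX; (1,2)=+1→O..O/.XX./.XOX; (1,3)=+1→O..O/.X.X/.XOX; (2,0)=+1→O..O/.X../XXOX
ply 2: OX.O/.X../.XOX is terminal -1 (O); from O..O/.X../.XOX depth 6

PV length from [O..O/.X../.XOX]: 1 ply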